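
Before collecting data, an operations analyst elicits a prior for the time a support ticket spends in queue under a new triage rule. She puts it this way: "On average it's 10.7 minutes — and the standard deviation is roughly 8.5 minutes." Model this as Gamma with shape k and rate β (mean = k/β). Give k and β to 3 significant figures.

k ≈ 1.58, β ≈ 0.148

For Gamma(k, rate β): mean = k/β, variance = k/β², so CV = 1/√k.
CV = SD/mean = 8.5/10.7 = 0.7944, hence k = 1/CV² = 1.58.
Then β = k/mean = 1.58/10.7 = 0.148.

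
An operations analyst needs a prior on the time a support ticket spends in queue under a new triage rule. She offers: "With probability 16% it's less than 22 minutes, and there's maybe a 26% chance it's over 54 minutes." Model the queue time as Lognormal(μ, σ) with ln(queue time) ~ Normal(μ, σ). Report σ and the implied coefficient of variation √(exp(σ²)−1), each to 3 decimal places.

If T ~ Lognormal(μ,σ) then ln T ~ Normal(μ,σ), so the p-quantile of ln T is μ + z_p·σ.
ln(22) = 3.091 and ln(54) = 3.989; z_{0.16} = -0.9945, z_{0.74} = 0.6433.
σ = (3.989 − 3.091)/(0.6433 − (-0.9945)) = 0.548.
μ = 3.091 − (-0.9945)·0.548 = 3.636.
CV = √(exp(σ²)−1) = √(exp(0.3006)−1) = 0.592.

σ ≈ 0.548, CV ≈ 0.592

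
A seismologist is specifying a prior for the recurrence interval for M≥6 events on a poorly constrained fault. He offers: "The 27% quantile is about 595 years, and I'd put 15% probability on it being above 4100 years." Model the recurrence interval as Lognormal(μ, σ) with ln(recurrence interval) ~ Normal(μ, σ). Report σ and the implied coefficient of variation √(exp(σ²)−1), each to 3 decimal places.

If T ~ Lognormal(μ,σ) then ln T ~ Normal(μ,σ), so the p-quantile of ln T is μ + z_p·σ.
ln(595) = 6.389 and ln(4100) = 8.319; z_{0.27} = -0.6128, z_{0.85} = 1.036.
σ = (8.319 − 6.389)/(1.036 − (-0.6128)) = 1.170.
μ = 6.389 − (-0.6128)·1.170 = 7.106.
CV = √(exp(σ²)−1) = √(exp(1.3697)−1) = 1.713.

σ ≈ 1.170, CV ≈ 1.713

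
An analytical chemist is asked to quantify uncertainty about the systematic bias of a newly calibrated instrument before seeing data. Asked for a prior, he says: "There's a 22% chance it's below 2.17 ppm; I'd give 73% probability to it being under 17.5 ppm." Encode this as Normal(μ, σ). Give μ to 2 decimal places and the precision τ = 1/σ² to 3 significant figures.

μ = 10.72, τ = 0.00816

The p-quantile of Normal(μ,σ) is μ + z_p·σ, with z_{0.22} = -0.7722 and z_{0.73} = 0.6128.
Eliminate σ: μ = (z₂·x₁ − z₁·x₂)/(z₂ − z₁) = (0.6128·2.17 − (-0.7722)·17.5)/1.385 = 10.72.
Then σ = (x₂ − x₁)/(z₂ − z₁) = (17.5 − 2.17)/1.385 = 11.07.
Precision τ = 1/σ² = 1/11.07² = 0.00816.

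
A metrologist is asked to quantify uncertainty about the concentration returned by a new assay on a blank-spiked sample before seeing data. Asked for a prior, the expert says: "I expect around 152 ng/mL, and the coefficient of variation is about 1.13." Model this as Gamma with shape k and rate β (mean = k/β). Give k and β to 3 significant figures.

k ≈ 0.783, β ≈ 0.00515

For Gamma(k, rate β): mean = k/β, variance = k/β², so CV = 1/√k.
CV = 1.13, hence k = 1/CV² = 0.783.
Then β = k/mean = 0.783/152 = 0.00515.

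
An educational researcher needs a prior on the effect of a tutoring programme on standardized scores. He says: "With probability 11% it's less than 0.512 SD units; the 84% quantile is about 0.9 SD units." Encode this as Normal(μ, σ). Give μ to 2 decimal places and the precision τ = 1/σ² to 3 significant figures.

μ = 0.73, τ = 32.8

For Normal(μ,σ), the p-quantile is μ + z_p·σ. Here z_{0.11} = -1.227, z_{0.84} = 0.9945.
So 0.512 = μ − 1.227σ and 0.9 = μ + 0.9945σ.
Subtracting: σ = (0.9 − 0.512)/(0.9945 − (-1.227)) = 0.17.
Then μ = 0.512 − (-1.227)·0.17 = 0.73.
Precision τ = 1/σ² = 1/0.1747² = 32.8.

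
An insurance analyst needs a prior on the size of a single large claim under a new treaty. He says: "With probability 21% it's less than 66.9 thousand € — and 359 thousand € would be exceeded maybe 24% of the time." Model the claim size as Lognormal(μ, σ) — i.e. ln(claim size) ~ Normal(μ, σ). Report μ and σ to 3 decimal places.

If T ~ Lognormal(μ,σ) then ln T ~ Normal(μ,σ), so the p-quantile of ln T is μ + z_p·σ.
ln(66.9) = 4.203 and ln(359) = 5.883; z_{0.21} = -0.8064, z_{0.76} = 0.7063.
σ = (5.883 − 4.203)/(0.7063 − (-0.8064)) = 1.111.
μ = 4.203 − (-0.8064)·1.111 = 5.099.

μ ≈ 5.099, σ ≈ 1.111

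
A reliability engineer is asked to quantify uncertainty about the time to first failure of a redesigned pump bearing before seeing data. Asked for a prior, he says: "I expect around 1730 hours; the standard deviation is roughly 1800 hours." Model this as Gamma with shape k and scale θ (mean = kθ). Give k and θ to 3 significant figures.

k ≈ 0.924, θ ≈ 1870

For Gamma(k, scale θ): mean = kθ, variance = kθ², so CV = 1/√k.
CV = SD/mean = 1800/1730 = 1.04, hence k = 1/CV² = 0.924.
Then θ = mean/k = 1730/0.924 = 1870.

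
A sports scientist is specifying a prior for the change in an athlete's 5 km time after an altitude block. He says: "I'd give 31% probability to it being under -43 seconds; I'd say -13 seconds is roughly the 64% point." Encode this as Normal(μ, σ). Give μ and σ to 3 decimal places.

For Normal(μ,σ), the p-quantile is μ + z_p·σ. Here z_{0.31} = -0.4959, z_{0.64} = 0.3585.
So -43 = μ − 0.4959σ and -13 = μ + 0.3585σ.
Subtracting: σ = (-13 − -43)/(0.3585 − (-0.4959)) = 35.116.
Then μ = -43 − (-0.4959)·35.116 = -25.588.

μ = -25.588, σ = 35.116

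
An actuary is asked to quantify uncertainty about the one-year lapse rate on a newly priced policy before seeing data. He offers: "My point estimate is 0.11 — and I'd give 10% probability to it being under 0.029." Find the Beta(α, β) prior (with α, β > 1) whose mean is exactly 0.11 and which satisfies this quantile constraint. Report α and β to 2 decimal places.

α ≈ 1.84, β ≈ 14.87

With mean 0.11 fixed, write α = 0.11s, β = 0.89s where s = α+β.
Need P(θ < 0.029) = 0.1 under Beta(0.11s, 0.89s). Normal approximation: (q−m)/√(m(1−m)/s) ≈ z_{0.1} = -1.28, so s ≈ 0.11·0.89·(-1.28)²/(0.029−0.11)² = 24.5.
At s = 24.5: P(θ<0.029) ≈ 0.050. Adjusting to match 0.1 gives s ≈ 16.71.
So α = 0.11·16.71 ≈ 1.84, β = 0.89·16.71 ≈ 14.87.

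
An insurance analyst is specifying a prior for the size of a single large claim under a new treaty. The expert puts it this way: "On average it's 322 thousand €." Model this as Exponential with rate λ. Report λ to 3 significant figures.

λ ≈ 0.00311

Exponential mean = 1/λ, so λ = 1/322.0 = 0.00311.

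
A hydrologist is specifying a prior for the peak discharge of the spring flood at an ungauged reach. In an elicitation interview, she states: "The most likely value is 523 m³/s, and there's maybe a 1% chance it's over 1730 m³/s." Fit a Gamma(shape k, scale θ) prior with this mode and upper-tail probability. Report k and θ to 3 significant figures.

Gamma(k,θ) with k>1 has mode (k−1)θ, so θ = 523/(k−1).
Need P(X < 1730) = 0.99 with θ tied to k this way. Start at k = 2, θ = 523: P(X<1730) ≈ 0.842.
Too low — raise k to concentrate. Iterating converges to k ≈ 4.07.
Then θ = 523/(4.07−1) ≈ 170.

k ≈ 4.07, θ ≈ 170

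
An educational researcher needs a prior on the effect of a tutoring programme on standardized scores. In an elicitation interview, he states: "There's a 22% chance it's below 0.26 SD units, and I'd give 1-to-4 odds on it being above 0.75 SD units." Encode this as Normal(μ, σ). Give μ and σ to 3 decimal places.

μ = 0.494, σ = 0.304

The p-quantile of Normal(μ,σ) is μ + z_p·σ, with z_{0.22} = -0.7722 and z_{0.8} = 0.8416.
Eliminate σ: μ = (z₂·x₁ − z₁·x₂)/(z₂ − z₁) = (0.8416·0.26 − (-0.7722)·0.75)/1.614 = 0.494.
Then σ = (x₂ − x₁)/(z₂ − z₁) = (0.75 − 0.26)/1.614 = 0.304.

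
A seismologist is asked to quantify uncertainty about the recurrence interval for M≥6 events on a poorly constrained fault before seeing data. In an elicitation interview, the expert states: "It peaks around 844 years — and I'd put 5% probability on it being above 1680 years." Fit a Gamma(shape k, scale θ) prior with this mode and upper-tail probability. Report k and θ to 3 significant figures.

Gamma(k,θ) with k>1 has mode (k−1)θ, so θ = 844/(k−1).
Need P(X < 1680) = 0.95 with θ tied to k this way. Start at k = 2, θ = 844: P(X<1680) ≈ 0.591.
Too low — raise k to concentrate. Iterating converges to k ≈ 6.85.
Then θ = 844/(6.85−1) ≈ 144.

k ≈ 6.85, θ ≈ 144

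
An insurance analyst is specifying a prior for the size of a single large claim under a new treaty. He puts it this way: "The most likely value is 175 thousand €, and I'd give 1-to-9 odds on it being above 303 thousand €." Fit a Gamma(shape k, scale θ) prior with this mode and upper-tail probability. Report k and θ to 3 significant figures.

k ≈ 7.29, θ ≈ 27.8

Gamma(k,θ) with k>1 has mode (k−1)θ, so θ = 175/(k−1).
Need P(X < 303) = 0.9 with θ tied to k this way. Start at k = 2, θ = 175: P(X<303) ≈ 0.516.
Too low — raise k to concentrate. Iterating converges to k ≈ 7.29.
Then θ = 175/(7.29−1) ≈ 27.8.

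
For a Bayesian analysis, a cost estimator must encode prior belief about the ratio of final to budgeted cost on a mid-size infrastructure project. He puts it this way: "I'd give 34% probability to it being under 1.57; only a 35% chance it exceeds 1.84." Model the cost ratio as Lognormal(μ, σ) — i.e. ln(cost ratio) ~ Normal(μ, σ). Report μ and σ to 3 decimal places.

μ ≈ 0.533, σ ≈ 0.199

If T ~ Lognormal(μ,σ) then ln T ~ Normal(μ,σ), so the p-quantile of ln T is μ + z_p·σ.
ln(1.57) = 0.4511 and ln(1.84) = 0.6098; z_{0.34} = -0.4125, z_{0.65} = 0.3853.
σ = (0.6098 − 0.4511)/(0.3853 − (-0.4125)) = 0.199.
μ = 0.4511 − (-0.4125)·0.199 = 0.533.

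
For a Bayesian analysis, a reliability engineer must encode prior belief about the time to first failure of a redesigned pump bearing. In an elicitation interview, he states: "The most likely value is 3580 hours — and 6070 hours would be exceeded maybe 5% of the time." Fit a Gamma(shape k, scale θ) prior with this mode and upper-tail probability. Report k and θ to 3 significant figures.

Gamma(k,θ) with k>1 has mode (k−1)θ, so θ = 3580/(k−1).
Need P(X < 6070) = 0.95 with θ tied to k this way. Start at k = 2, θ = 3580: P(X<6070) ≈ 0.505.
Too low — raise k to concentrate. Iterating converges to k ≈ 11.
Then θ = 3580/(11−1) ≈ 357.

k ≈ 11, θ ≈ 357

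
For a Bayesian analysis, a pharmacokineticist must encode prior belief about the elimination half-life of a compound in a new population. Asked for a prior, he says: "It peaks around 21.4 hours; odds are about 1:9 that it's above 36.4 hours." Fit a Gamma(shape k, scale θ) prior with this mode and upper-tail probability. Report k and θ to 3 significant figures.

k ≈ 7.71, θ ≈ 3.19

Gamma(k,θ) with k>1 has mode (k−1)θ, so θ = 21.4/(k−1).
Need P(X < 36.4) = 0.9 with θ tied to k this way. Start at k = 2, θ = 21.4: P(X<36.4) ≈ 0.507.
Too low — raise k to concentrate. Iterating converges to k ≈ 7.71.
Then θ = 21.4/(7.71−1) ≈ 3.19.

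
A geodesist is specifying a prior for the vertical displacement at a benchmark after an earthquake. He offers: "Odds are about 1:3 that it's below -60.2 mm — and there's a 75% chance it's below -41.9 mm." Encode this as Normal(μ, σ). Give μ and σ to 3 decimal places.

μ = -51.050, σ = 13.566

The p-quantile of Normal(μ,σ) is μ + z_p·σ, with z_{0.25} = -0.6745 and z_{0.75} = 0.6745.
Eliminate σ: μ = (z₂·x₁ − z₁·x₂)/(z₂ − z₁) = (0.6745·-60.2 − (-0.6745)·-41.9)/1.349 = -51.050.
Then σ = (x₂ − x₁)/(z₂ − z₁) = (-41.9 − -60.2)/1.349 = 13.566.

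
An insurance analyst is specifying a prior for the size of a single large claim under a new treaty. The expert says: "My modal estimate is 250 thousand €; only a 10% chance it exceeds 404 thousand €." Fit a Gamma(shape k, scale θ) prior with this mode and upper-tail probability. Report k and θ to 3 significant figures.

Gamma(k,θ) with k>1 has mode (k−1)θ, so θ = 250/(k−1).
Need P(X < 404) = 0.9 with θ tied to k this way. Start at k = 2, θ = 250: P(X<404) ≈ 0.480.
Too low — raise k to concentrate. Iterating converges to k ≈ 9.17.
Then θ = 250/(9.17−1) ≈ 30.6.

k ≈ 9.17, θ ≈ 30.6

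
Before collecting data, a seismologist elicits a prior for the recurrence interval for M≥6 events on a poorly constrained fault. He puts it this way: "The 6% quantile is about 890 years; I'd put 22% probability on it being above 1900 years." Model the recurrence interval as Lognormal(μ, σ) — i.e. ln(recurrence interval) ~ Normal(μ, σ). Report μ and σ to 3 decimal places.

μ ≈ 7.298, σ ≈ 0.326

If T ~ Lognormal(μ,σ) then ln T ~ Normal(μ,σ), so the p-quantile of ln T is μ + z_p·σ.
ln(890) = 6.791 and ln(1900) = 7.55; z_{0.06} = -1.555, z_{0.78} = 0.7722.
σ = (7.55 − 6.791)/(0.7722 − (-1.555)) = 0.326.
μ = 6.791 − (-1.555)·0.326 = 7.298.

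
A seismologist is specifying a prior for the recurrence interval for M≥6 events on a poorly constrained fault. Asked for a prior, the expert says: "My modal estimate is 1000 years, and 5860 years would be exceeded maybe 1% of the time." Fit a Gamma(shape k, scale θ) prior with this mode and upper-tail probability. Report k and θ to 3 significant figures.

k ≈ 2.19, θ ≈ 838

Gamma(k,θ) with k>1 has mode (k−1)θ, so θ = 1000/(k−1).
Need P(X < 5860) = 0.99 with θ tied to k this way. Start at k = 2, θ = 1000: P(X<5860) ≈ 0.980.
Too low — raise k to concentrate. Iterating converges to k ≈ 2.19.
Then θ = 1000/(2.19−1) ≈ 838.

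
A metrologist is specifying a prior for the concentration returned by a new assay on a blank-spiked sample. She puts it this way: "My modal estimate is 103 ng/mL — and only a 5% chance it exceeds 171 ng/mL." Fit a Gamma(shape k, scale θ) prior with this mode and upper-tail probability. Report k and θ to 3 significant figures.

k ≈ 11.9, θ ≈ 9.48

Gamma(k,θ) with k>1 has mode (k−1)θ, so θ = 103/(k−1).
Need P(X < 171) = 0.95 with θ tied to k this way. Start at k = 2, θ = 103: P(X<171) ≈ 0.494.
Too low — raise k to concentrate. Iterating converges to k ≈ 11.9.
Then θ = 103/(11.9−1) ≈ 9.48.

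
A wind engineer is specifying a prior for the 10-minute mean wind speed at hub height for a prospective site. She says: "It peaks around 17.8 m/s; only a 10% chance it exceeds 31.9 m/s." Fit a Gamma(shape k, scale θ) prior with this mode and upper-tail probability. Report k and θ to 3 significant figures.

k ≈ 6.59, θ ≈ 3.18

Gamma(k,θ) with k>1 has mode (k−1)θ, so θ = 17.8/(k−1).
Need P(X < 31.9) = 0.9 with θ tied to k this way. Start at k = 2, θ = 17.8: P(X<31.9) ≈ 0.535.
Too low — raise k to concentrate. Iterating converges to k ≈ 6.59.
Then θ = 17.8/(6.59−1) ≈ 3.18.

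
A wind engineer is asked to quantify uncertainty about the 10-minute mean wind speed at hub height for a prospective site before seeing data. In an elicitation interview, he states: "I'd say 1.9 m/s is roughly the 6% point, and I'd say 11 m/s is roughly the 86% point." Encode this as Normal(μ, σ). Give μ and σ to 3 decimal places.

μ = 7.269, σ = 3.453

For Normal(μ,σ), the p-quantile is μ + z_p·σ. Here z_{0.06} = -1.555, z_{0.86} = 1.08.
So 1.9 = μ − 1.555σ and 11 = μ + 1.08σ.
Subtracting: σ = (11 − 1.9)/(1.08 − (-1.555)) = 3.453.
Then μ = 1.9 − (-1.555)·3.453 = 7.269.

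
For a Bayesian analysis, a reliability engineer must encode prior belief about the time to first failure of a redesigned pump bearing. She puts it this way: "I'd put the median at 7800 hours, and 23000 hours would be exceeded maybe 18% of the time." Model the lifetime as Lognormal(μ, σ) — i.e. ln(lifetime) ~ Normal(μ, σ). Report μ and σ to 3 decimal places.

If T ~ Lognormal(μ,σ) then ln T ~ Normal(μ,σ), so the p-quantile of ln T is μ + z_p·σ.
ln(7800) = 8.962 and ln(23000) = 10.04; z_{0.5} = 0, z_{0.82} = 0.9154.
σ = (10.04 − 8.962)/(0.9154 − (0)) = 1.181.
μ = 8.962 − (0)·1.181 = 8.962.

μ ≈ 8.962, σ ≈ 1.181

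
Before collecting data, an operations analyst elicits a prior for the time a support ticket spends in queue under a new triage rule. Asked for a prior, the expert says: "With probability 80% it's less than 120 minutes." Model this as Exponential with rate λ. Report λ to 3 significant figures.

P(T < 120.0) = 1 − e^(−λ·120.0) = 0.8, so λ = −ln(1−0.8)/120.0 = −ln(0.2)/120.0 = 0.0134.

λ ≈ 0.0134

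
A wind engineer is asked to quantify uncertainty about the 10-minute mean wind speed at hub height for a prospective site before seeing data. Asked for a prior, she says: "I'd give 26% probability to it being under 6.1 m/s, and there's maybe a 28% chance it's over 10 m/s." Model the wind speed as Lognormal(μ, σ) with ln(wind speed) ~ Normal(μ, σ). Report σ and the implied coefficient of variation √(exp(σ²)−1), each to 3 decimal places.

σ ≈ 0.403, CV ≈ 0.420

If T ~ Lognormal(μ,σ) then ln T ~ Normal(μ,σ), so the p-quantile of ln T is μ + z_p·σ.
ln(6.1) = 1.808 and ln(10) = 2.303; z_{0.26} = -0.6433, z_{0.72} = 0.5828.
σ = (2.303 − 1.808)/(0.5828 − (-0.6433)) = 0.403.
μ = 1.808 − (-0.6433)·0.403 = 2.068.
CV = √(exp(σ²)−1) = √(exp(0.1625)−1) = 0.420.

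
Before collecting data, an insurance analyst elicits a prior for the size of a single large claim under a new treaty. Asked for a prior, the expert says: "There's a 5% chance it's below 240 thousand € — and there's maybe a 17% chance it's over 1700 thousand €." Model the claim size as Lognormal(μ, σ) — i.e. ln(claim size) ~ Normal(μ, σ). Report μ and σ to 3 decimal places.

If T ~ Lognormal(μ,σ) then ln T ~ Normal(μ,σ), so the p-quantile of ln T is μ + z_p·σ.
ln(240) = 5.481 and ln(1700) = 7.438; z_{0.05} = -1.645, z_{0.83} = 0.9542.
σ = (7.438 − 5.481)/(0.9542 − (-1.645)) = 0.753.
μ = 5.481 − (-1.645)·0.753 = 6.720.

μ ≈ 6.720, σ ≈ 0.753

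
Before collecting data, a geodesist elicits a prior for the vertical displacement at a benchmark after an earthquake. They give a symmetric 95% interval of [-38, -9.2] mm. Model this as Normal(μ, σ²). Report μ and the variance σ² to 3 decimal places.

μ = -23.600, σ² = 53.979

A symmetric 95% interval runs μ ± z·σ with z = 1.96.
Half-width = 14.4, so σ = 14.4/1.96 = 7.3471 and σ² = 53.979.
μ is the interval midpoint, -23.600.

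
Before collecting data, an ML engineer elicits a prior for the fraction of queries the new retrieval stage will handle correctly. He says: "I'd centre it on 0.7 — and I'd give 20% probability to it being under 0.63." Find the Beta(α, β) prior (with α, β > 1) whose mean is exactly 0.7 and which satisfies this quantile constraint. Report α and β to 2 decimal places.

With mean 0.7 fixed, write α = 0.7s, β = 0.3s where s = α+β.
Need P(θ < 0.63) = 0.2 under Beta(0.7s, 0.3s). Normal approximation: (q−m)/√(m(1−m)/s) ≈ z_{0.2} = -0.842, so s ≈ 0.7·0.3·(-0.842)²/(0.63−0.7)² = 30.4.
At s = 30.4: P(θ<0.63) ≈ 0.196. Adjusting to match 0.2 gives s ≈ 29.15.
So α = 0.7·29.15 ≈ 20.41, β = 0.3·29.15 ≈ 8.75.

α ≈ 20.41, β ≈ 8.75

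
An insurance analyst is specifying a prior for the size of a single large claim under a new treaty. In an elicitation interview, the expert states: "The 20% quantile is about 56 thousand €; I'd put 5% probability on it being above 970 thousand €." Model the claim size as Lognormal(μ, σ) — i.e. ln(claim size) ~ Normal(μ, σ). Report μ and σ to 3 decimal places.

μ ≈ 4.991, σ ≈ 1.147

If T ~ Lognormal(μ,σ) then ln T ~ Normal(μ,σ), so the p-quantile of ln T is μ + z_p·σ.
ln(56) = 4.025 and ln(970) = 6.877; z_{0.2} = -0.8416, z_{0.95} = 1.645.
σ = (6.877 − 4.025)/(1.645 − (-0.8416)) = 1.147.
μ = 4.025 − (-0.8416)·1.147 = 4.991.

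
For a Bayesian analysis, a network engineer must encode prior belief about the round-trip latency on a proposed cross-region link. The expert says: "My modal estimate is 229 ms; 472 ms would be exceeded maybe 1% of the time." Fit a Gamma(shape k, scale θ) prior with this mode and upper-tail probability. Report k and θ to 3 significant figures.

Gamma(k,θ) with k>1 has mode (k−1)θ, so θ = 229/(k−1).
Need P(X < 472) = 0.99 with θ tied to k this way. Start at k = 2, θ = 229: P(X<472) ≈ 0.610.
Too low — raise k to concentrate. Iterating converges to k ≈ 10.3.
Then θ = 229/(10.3−1) ≈ 24.5.

k ≈ 10.3, θ ≈ 24.5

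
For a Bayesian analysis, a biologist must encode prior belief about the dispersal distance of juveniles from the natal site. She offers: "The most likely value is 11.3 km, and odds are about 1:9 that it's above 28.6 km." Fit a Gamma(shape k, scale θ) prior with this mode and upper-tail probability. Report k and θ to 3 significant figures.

k ≈ 3.23, θ ≈ 5.08

Gamma(k,θ) with k>1 has mode (k−1)θ, so θ = 11.3/(k−1).
Need P(X < 28.6) = 0.9 with θ tied to k this way. Start at k = 2, θ = 11.3: P(X<28.6) ≈ 0.719.
Too low — raise k to concentrate. Iterating converges to k ≈ 3.23.
Then θ = 11.3/(3.23−1) ≈ 5.08.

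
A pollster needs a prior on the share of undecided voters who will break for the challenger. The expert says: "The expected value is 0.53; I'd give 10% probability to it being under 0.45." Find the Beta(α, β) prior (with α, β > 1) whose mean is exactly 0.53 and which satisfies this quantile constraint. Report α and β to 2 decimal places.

With mean 0.53 fixed, write α = 0.53s, β = 0.47s where s = α+β.
Need P(θ < 0.45) = 0.1 under Beta(0.53s, 0.47s). Normal approximation: (q−m)/√(m(1−m)/s) ≈ z_{0.1} = -1.28, so s ≈ 0.53·0.47·(-1.28)²/(0.45−0.53)² = 63.9.
At s = 63.9: P(θ<0.45) ≈ 0.100. Adjusting to match 0.1 gives s ≈ 63.92.
So α = 0.53·63.92 ≈ 33.88, β = 0.47·63.92 ≈ 30.04.

α ≈ 33.88, β ≈ 30.04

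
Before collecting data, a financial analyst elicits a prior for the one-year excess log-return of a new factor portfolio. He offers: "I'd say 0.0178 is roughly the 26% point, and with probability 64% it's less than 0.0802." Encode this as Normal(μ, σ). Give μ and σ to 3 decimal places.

For Normal(μ,σ), the p-quantile is μ + z_p·σ. Here z_{0.26} = -0.6433, z_{0.64} = 0.3585.
So 0.0178 = μ − 0.6433σ and 0.0802 = μ + 0.3585σ.
Subtracting: σ = (0.0802 − 0.0178)/(0.3585 − (-0.6433)) = 0.062.
Then μ = 0.0178 − (-0.6433)·0.062 = 0.058.

μ = 0.058, σ = 0.062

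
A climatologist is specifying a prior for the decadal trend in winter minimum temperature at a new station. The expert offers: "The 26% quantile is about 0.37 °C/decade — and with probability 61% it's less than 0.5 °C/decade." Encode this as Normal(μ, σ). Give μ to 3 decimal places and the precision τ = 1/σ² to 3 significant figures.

μ = 0.461, τ = 50.4

For Normal(μ,σ), the p-quantile is μ + z_p·σ. Here z_{0.26} = -0.6433, z_{0.61} = 0.2793.
So 0.37 = μ − 0.6433σ and 0.5 = μ + 0.2793σ.
Subtracting: σ = (0.5 − 0.37)/(0.2793 − (-0.6433)) = 0.141.
Then μ = 0.37 − (-0.6433)·0.141 = 0.461.
Precision τ = 1/σ² = 1/0.1409² = 50.4.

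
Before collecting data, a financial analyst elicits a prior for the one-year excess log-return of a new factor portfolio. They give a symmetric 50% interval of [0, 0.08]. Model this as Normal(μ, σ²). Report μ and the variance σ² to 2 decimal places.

A symmetric 50% interval runs μ ± z·σ with z = 0.6745.
Half-width = 0.04, so σ = 0.04/0.6745 = 0.059 and σ² = 0.00.
μ is the interval midpoint, 0.04.

μ = 0.04, σ² = 0.00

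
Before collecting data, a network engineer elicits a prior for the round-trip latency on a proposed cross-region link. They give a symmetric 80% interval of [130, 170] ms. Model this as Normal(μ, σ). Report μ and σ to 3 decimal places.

A symmetric 80% interval runs μ ± z·σ with z = 1.282.
Half-width = 20, so σ = 20/1.282 = 15.606.
μ is the interval midpoint, 150.000.

μ = 150.000, σ = 15.606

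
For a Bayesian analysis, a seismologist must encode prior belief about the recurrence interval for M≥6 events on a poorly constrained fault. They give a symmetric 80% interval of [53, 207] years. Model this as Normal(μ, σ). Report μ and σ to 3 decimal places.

μ = 130.000, σ = 60.083

A symmetric 80% interval runs μ ± z·σ with z = 1.282.
Half-width = 77, so σ = 77/1.282 = 60.083.
μ is the interval midpoint, 130.000.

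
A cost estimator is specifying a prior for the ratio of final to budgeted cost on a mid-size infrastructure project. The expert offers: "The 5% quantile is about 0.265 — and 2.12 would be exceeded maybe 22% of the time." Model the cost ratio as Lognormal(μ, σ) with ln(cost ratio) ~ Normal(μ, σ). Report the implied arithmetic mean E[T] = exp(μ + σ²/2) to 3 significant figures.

If T ~ Lognormal(μ,σ) then ln T ~ Normal(μ,σ), so the p-quantile of ln T is μ + z_p·σ.
ln(0.265) = -1.328 and ln(2.12) = 0.7514; z_{0.05} = -1.645, z_{0.78} = 0.7722.
σ = (0.7514 − -1.328)/(0.7722 − (-1.645)) = 0.860.
μ = -1.328 − (-1.645)·0.860 = 0.087.
E[T] = exp(μ + σ²/2) = exp(0.087 + 0.3701) = 1.58.

E[T] ≈ 1.58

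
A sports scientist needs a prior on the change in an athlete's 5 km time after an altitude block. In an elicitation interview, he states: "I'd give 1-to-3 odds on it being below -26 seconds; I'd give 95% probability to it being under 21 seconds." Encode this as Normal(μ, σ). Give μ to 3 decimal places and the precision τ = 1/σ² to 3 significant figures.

For Normal(μ,σ), the p-quantile is μ + z_p·σ. Here z_{0.25} = -0.6745, z_{0.95} = 1.645.
So -26 = μ − 0.6745σ and 21 = μ + 1.645σ.
Subtracting: σ = (21 − -26)/(1.645 − (-0.6745)) = 20.264.
Then μ = -26 − (-0.6745)·20.264 = -12.332.
Precision τ = 1/σ² = 1/20.26² = 0.00244.

μ = -12.332, τ = 0.00244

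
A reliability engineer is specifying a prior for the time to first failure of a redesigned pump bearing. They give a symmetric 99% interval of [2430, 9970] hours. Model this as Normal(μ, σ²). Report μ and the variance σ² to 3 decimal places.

A symmetric 99% interval runs μ ± z·σ with z = 2.576.
Half-width = 3770, so σ = 3770/2.576 = 1463.6063 and σ² = 2142143.405.
μ is the interval midpoint, 6200.000.

μ = 6200.000, σ² = 2142143.405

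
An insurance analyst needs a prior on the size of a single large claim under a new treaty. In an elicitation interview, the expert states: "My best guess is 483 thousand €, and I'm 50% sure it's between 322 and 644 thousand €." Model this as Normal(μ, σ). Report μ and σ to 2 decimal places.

μ = 483.00, σ = 238.70

A symmetric 50% interval runs μ ± z·σ with z = 0.6745.
Half-width = 161, so σ = 161/0.6745 = 238.70.
μ is the stated best guess, 483.00.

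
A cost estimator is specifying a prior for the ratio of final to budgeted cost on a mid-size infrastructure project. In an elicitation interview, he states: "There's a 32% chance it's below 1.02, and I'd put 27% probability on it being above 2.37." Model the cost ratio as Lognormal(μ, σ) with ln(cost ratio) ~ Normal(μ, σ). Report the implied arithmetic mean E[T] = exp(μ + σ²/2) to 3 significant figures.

If T ~ Lognormal(μ,σ) then ln T ~ Normal(μ,σ), so the p-quantile of ln T is μ + z_p·σ.
ln(1.02) = 0.0198 and ln(2.37) = 0.8629; z_{0.32} = -0.4677, z_{0.73} = 0.6128.
σ = (0.8629 − 0.0198)/(0.6128 − (-0.4677)) = 0.780.
μ = 0.0198 − (-0.4677)·0.780 = 0.385.
E[T] = exp(μ + σ²/2) = exp(0.385 + 0.3044) = 1.99.

E[T] ≈ 1.99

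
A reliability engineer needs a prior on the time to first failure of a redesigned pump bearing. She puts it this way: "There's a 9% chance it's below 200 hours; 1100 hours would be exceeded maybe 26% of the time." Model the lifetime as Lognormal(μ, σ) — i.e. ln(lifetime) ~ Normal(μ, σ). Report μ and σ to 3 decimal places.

μ ≈ 6.450, σ ≈ 0.859

If T ~ Lognormal(μ,σ) then ln T ~ Normal(μ,σ), so the p-quantile of ln T is μ + z_p·σ.
ln(200) = 5.298 and ln(1100) = 7.003; z_{0.09} = -1.341, z_{0.74} = 0.6433.
σ = (7.003 − 5.298)/(0.6433 − (-1.341)) = 0.859.
μ = 5.298 − (-1.341)·0.859 = 6.450.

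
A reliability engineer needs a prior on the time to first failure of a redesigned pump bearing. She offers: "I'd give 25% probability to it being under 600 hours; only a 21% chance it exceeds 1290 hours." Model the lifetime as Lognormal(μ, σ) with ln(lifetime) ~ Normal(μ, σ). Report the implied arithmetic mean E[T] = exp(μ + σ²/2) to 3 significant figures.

E[T] ≈ 972 hours

If T ~ Lognormal(μ,σ) then ln T ~ Normal(μ,σ), so the p-quantile of ln T is μ + z_p·σ.
ln(600) = 6.397 and ln(1290) = 7.162; z_{0.25} = -0.6745, z_{0.79} = 0.8064.
σ = (7.162 − 6.397)/(0.8064 − (-0.6745)) = 0.517.
μ = 6.397 − (-0.6745)·0.517 = 6.746.
E[T] = exp(μ + σ²/2) = exp(6.746 + 0.1336) = 972 hours.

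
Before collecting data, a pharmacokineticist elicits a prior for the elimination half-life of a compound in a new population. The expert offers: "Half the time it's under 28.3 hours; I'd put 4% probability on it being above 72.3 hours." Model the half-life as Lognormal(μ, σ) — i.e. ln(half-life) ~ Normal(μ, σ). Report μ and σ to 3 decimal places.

μ ≈ 3.343, σ ≈ 0.536

If T ~ Lognormal(μ,σ) then ln T ~ Normal(μ,σ), so the p-quantile of ln T is μ + z_p·σ.
ln(28.3) = 3.343 and ln(72.3) = 4.281; z_{0.5} = 0, z_{0.96} = 1.751.
σ = (4.281 − 3.343)/(1.751 − (0)) = 0.536.
μ = 3.343 − (0)·0.536 = 3.343.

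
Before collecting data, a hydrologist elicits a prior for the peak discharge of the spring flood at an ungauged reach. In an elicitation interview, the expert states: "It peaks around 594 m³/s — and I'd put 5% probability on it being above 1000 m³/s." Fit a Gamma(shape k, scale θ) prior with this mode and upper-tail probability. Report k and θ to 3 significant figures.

k ≈ 11.3, θ ≈ 57.7

Gamma(k,θ) with k>1 has mode (k−1)θ, so θ = 594/(k−1).
Need P(X < 1000) = 0.95 with θ tied to k this way. Start at k = 2, θ = 594: P(X<1000) ≈ 0.502.
Too low — raise k to concentrate. Iterating converges to k ≈ 11.3.
Then θ = 594/(11.3−1) ≈ 57.7.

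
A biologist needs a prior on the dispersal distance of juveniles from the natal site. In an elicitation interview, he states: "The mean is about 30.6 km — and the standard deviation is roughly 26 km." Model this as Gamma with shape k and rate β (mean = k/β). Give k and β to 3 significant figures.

k ≈ 1.39, β ≈ 0.0453

For Gamma(k, rate β): mean = k/β, variance = k/β², so CV = 1/√k.
CV = SD/mean = 26/30.6 = 0.8497, hence k = 1/CV² = 1.39.
Then β = k/mean = 1.39/30.6 = 0.0453.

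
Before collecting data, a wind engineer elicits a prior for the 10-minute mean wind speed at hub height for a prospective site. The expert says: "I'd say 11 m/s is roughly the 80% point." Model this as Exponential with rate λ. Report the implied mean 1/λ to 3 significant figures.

P(T < 11.0) = 1 − e^(−λ·11.0) = 0.8, so λ = −ln(1−0.8)/11.0 = −ln(0.2)/11.0 = 0.146.
Mean = 1/λ = 6.83 m/s.

mean ≈ 6.83 m/s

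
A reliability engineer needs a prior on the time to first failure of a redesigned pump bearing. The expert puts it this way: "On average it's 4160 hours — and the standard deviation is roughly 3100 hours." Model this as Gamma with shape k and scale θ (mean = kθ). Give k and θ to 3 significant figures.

For Gamma(k, scale θ): mean = kθ, variance = kθ², so CV = 1/√k.
CV = SD/mean = 3100/4160 = 0.7452, hence k = 1/CV² = 1.8.
Then θ = mean/k = 4160/1.8 = 2310.

k ≈ 1.8, θ ≈ 2310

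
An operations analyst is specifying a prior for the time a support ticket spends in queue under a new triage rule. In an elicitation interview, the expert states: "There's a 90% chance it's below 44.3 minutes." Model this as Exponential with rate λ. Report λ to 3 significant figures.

P(T < 44.3) = 1 − e^(−λ·44.3) = 0.9, so λ = −ln(1−0.9)/44.3 = −ln(0.1)/44.3 = 0.052.

λ ≈ 0.052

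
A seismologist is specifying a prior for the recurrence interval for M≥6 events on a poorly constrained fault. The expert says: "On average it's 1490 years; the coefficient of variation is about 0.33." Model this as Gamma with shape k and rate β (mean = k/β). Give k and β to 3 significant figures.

For Gamma(k, rate β): mean = k/β, variance = k/β², so CV = 1/√k.
CV = 0.33, hence k = 1/CV² = 9.18.
Then β = k/mean = 9.18/1490 = 0.00616.

k ≈ 9.18, β ≈ 0.00616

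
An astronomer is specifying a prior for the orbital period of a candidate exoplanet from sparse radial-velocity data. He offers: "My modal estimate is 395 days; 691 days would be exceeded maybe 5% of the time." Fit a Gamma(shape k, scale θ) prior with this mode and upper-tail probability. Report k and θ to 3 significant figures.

Gamma(k,θ) with k>1 has mode (k−1)θ, so θ = 395/(k−1).
Need P(X < 691) = 0.95 with θ tied to k this way. Start at k = 2, θ = 395: P(X<691) ≈ 0.522.
Too low — raise k to concentrate. Iterating converges to k ≈ 9.92.
Then θ = 395/(9.92−1) ≈ 44.3.

k ≈ 9.92, θ ≈ 44.3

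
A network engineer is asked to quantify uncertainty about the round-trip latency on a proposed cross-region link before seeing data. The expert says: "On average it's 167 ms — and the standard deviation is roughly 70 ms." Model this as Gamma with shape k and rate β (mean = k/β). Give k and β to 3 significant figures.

k ≈ 5.69, β ≈ 0.0341

For Gamma(k, rate β): mean = k/β, variance = k/β², so CV = 1/√k.
CV = SD/mean = 70/167 = 0.4192, hence k = 1/CV² = 5.69.
Then β = k/mean = 5.69/167 = 0.0341.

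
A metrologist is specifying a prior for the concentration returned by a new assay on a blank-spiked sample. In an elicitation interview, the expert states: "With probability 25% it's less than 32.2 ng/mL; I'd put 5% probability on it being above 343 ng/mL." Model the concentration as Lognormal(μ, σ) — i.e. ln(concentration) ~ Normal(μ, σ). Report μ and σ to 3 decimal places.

If T ~ Lognormal(μ,σ) then ln T ~ Normal(μ,σ), so the p-quantile of ln T is μ + z_p·σ.
ln(32.2) = 3.472 and ln(343) = 5.838; z_{0.25} = -0.6745, z_{0.95} = 1.645.
σ = (5.838 − 3.472)/(1.645 − (-0.6745)) = 1.020.
μ = 3.472 − (-0.6745)·1.020 = 4.160.

μ ≈ 4.160, σ ≈ 1.020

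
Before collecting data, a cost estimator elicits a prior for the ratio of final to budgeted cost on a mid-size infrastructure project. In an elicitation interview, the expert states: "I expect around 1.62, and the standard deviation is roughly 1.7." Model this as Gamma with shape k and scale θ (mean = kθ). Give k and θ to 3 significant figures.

k ≈ 0.908, θ ≈ 1.78

For Gamma(k, scale θ): mean = kθ, variance = kθ², so CV = 1/√k.
CV = SD/mean = 1.7/1.62 = 1.049, hence k = 1/CV² = 0.908.
Then θ = mean/k = 1.62/0.908 = 1.78.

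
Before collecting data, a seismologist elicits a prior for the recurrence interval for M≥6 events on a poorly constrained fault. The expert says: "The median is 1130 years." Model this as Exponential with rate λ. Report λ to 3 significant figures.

Exponential median = ln 2 / λ, so λ = ln 2 / 1130.0 = 0.000613.

λ ≈ 0.000613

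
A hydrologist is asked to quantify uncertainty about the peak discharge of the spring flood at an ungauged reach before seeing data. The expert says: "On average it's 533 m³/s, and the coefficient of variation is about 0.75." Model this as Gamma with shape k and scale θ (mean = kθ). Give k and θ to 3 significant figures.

k ≈ 1.78, θ ≈ 300

For Gamma(k, scale θ): mean = kθ, variance = kθ², so CV = 1/√k.
CV = 0.75, hence k = 1/CV² = 1.78.
Then θ = mean/k = 533/1.78 = 300.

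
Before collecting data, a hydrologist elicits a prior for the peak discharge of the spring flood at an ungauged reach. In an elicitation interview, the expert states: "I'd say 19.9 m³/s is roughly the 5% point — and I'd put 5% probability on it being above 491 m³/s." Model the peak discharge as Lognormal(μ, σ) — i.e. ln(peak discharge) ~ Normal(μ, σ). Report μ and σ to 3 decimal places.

μ ≈ 4.594, σ ≈ 0.974

If T ~ Lognormal(μ,σ) then ln T ~ Normal(μ,σ), so the p-quantile of ln T is μ + z_p·σ.
ln(19.9) = 2.991 and ln(491) = 6.196; z_{0.05} = -1.645, z_{0.95} = 1.645.
σ = (6.196 − 2.991)/(1.645 − (-1.645)) = 0.974.
μ = 2.991 − (-1.645)·0.974 = 4.594.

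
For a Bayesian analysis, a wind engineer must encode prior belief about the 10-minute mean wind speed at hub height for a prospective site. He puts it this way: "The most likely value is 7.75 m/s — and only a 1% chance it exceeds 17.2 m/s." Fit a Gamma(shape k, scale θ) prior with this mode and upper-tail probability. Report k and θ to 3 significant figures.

Gamma(k,θ) with k>1 has mode (k−1)θ, so θ = 7.75/(k−1).
Need P(X < 17.2) = 0.99 with θ tied to k this way. Start at k = 2, θ = 7.75: P(X<17.2) ≈ 0.650.
Too low — raise k to concentrate. Iterating converges to k ≈ 8.57.
Then θ = 7.75/(8.57−1) ≈ 1.02.

k ≈ 8.57, θ ≈ 1.02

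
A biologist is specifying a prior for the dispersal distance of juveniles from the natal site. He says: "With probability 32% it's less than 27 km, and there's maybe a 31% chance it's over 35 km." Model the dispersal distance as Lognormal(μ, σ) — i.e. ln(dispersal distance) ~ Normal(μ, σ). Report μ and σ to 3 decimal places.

μ ≈ 3.422, σ ≈ 0.269

If T ~ Lognormal(μ,σ) then ln T ~ Normal(μ,σ), so the p-quantile of ln T is μ + z_p·σ.
ln(27) = 3.296 and ln(35) = 3.555; z_{0.32} = -0.4677, z_{0.69} = 0.4959.
σ = (3.555 − 3.296)/(0.4959 − (-0.4677)) = 0.269.
μ = 3.296 − (-0.4677)·0.269 = 3.422.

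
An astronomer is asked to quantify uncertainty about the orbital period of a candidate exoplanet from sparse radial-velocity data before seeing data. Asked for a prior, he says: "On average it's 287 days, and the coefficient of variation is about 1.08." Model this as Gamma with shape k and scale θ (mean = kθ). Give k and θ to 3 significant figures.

For Gamma(k, scale θ): mean = kθ, variance = kθ², so CV = 1/√k.
CV = 1.08, hence k = 1/CV² = 0.857.
Then θ = mean/k = 287/0.857 = 335.

k ≈ 0.857, θ ≈ 335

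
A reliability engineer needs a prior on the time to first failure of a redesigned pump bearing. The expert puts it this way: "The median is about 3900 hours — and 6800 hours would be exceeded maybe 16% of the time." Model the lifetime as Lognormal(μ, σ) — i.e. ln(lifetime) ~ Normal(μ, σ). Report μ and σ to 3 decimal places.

If T ~ Lognormal(μ,σ) then ln T ~ Normal(μ,σ), so the p-quantile of ln T is μ + z_p·σ.
ln(3900) = 8.269 and ln(6800) = 8.825; z_{0.5} = 0, z_{0.84} = 0.9945.
σ = (8.825 − 8.269)/(0.9945 − (0)) = 0.559.
μ = 8.269 − (0)·0.559 = 8.269.

μ ≈ 8.269, σ ≈ 0.559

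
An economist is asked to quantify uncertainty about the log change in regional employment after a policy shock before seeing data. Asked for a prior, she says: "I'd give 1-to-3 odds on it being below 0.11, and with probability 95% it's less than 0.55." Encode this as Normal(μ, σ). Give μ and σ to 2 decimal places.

The p-quantile of Normal(μ,σ) is μ + z_p·σ, with z_{0.25} = -0.6745 and z_{0.95} = 1.645.
Eliminate σ: μ = (z₂·x₁ − z₁·x₂)/(z₂ − z₁) = (1.645·0.11 − (-0.6745)·0.55)/2.319 = 0.24.
Then σ = (x₂ − x₁)/(z₂ − z₁) = (0.55 − 0.11)/2.319 = 0.19.

μ = 0.24, σ = 0.19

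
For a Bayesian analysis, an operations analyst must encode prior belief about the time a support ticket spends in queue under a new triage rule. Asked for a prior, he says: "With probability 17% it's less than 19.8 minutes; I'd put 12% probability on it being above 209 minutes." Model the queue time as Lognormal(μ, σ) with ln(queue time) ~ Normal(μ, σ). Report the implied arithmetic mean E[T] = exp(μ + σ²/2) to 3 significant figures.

E[T] ≈ 105 minutes

If T ~ Lognormal(μ,σ) then ln T ~ Normal(μ,σ), so the p-quantile of ln T is μ + z_p·σ.
ln(19.8) = 2.986 and ln(209) = 5.342; z_{0.17} = -0.9542, z_{0.88} = 1.175.
σ = (5.342 − 2.986)/(1.175 − (-0.9542)) = 1.107.
μ = 2.986 − (-0.9542)·1.107 = 4.042.
E[T] = exp(μ + σ²/2) = exp(4.042 + 0.6126) = 105 minutes.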